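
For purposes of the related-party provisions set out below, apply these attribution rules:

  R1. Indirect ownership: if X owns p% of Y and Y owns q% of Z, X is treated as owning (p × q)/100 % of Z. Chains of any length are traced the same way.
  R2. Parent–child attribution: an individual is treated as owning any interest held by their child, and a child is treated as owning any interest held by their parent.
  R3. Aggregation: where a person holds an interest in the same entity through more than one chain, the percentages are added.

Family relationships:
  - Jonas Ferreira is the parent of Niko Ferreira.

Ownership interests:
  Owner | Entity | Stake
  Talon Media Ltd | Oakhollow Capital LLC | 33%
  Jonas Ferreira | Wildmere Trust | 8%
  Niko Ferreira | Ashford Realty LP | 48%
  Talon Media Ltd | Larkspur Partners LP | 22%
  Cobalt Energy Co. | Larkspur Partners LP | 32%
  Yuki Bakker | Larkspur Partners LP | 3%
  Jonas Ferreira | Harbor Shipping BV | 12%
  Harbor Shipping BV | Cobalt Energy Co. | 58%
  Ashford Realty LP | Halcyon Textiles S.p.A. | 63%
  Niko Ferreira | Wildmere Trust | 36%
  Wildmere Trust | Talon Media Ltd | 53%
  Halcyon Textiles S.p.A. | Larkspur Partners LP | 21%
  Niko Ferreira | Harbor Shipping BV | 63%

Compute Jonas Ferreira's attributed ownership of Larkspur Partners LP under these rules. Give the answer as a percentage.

25.4008%

By parent–child attribution (R2), Jonas Ferreira is treated as also owning Niko Ferreira's interest in Harbor Shipping BV, giving 12% + 63% = 75%.
By parent–child attribution (R2), Jonas Ferreira is treated as also owning Niko Ferreira's interest in Wildmere Trust, giving 8% + 36% = 44%.
By parent–child attribution (R2), Jonas Ferreira is treated as owning Niko Ferreira's 48% interest in Ashford Realty LP.
Chain via Harbor Shipping BV → Cobalt Energy Co. (R1): 75% × 58% × 32% = 13.92% of Larkspur Partners LP.
Chain via Wildmere Trust → Talon Media Ltd (R1): 44% × 53% × 22% = 5.1304% of Larkspur Partners LP.
Chain via Ashford Realty LP → Halcyon Textiles S.p.A. (R1): 48% × 63% × 21% = 6.3504% of Larkspur Partners LP.
Aggregating (R3): 13.92% + 5.1304% + 6.3504% = 25.4008%.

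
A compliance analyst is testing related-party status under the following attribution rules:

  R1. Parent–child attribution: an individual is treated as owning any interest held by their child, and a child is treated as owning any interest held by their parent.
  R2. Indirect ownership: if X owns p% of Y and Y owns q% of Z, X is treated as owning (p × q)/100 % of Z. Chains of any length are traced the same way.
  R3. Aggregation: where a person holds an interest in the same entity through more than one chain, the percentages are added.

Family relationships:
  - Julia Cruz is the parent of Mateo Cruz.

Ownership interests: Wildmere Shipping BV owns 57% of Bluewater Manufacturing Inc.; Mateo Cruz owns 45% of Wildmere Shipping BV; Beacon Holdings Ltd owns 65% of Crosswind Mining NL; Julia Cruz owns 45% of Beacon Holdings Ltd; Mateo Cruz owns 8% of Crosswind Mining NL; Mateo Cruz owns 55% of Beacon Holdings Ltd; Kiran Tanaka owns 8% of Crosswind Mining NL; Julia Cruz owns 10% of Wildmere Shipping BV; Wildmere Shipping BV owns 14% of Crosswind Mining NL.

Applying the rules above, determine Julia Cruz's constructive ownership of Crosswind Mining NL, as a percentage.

By parent–child attribution (R1), Julia Cruz is treated as also owning Mateo Cruz's interest in Wildmere Shipping BV, giving 10% + 45% = 55%.
By parent–child attribution (R1), Julia Cruz is treated as also owning Mateo Cruz's interest in Beacon Holdings Ltd, giving 45% + 55% = 100%.
By parent–child attribution (R1), Julia Cruz is treated as owning Mateo Cruz's 8% interest in Crosswind Mining NL.
Chain via Wildmere Shipping BV (R2): 55% × 14% = 7.7% of Crosswind Mining NL.
Chain via Beacon Holdings Ltd (R2): 100% × 65% = 65% of Crosswind Mining NL.
Direct interest in Crosswind Mining NL: 8%.
Aggregating (R3): 7.7% + 65% + 8% = 80.7%.

80.7%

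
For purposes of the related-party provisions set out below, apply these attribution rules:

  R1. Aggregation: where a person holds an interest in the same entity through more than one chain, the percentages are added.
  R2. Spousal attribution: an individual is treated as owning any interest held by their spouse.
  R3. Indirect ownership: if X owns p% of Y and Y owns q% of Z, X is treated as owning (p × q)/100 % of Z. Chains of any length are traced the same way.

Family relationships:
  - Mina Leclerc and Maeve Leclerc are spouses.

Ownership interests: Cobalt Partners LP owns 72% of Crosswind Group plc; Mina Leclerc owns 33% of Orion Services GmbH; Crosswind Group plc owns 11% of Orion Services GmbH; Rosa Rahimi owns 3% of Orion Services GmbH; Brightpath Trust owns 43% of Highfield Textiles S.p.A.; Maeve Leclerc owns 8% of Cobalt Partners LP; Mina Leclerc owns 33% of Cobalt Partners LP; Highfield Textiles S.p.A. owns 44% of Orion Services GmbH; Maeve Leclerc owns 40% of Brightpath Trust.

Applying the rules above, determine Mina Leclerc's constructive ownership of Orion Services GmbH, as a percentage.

43.8152%

By spousal attribution (R2), Mina Leclerc is treated as also owning Maeve Leclerc's interest in Cobalt Partners LP, giving 33% + 8% = 41%.
By spousal attribution (R2), Mina Leclerc is treated as owning Maeve Leclerc's 40% interest in Brightpath Trust.
Chain via Cobalt Partners LP → Crosswind Group plc (R3): 41% × 72% × 11% = 3.2472% of Orion Services GmbH.
Direct interest in Orion Services GmbH: 33%.
Chain via Brightpath Trust → Highfield Textiles S.p.A. (R3): 40% × 43% × 44% = 7.568% of Orion Services GmbH.
Aggregating (R1): 3.2472% + 33% + 7.568% = 43.8152%.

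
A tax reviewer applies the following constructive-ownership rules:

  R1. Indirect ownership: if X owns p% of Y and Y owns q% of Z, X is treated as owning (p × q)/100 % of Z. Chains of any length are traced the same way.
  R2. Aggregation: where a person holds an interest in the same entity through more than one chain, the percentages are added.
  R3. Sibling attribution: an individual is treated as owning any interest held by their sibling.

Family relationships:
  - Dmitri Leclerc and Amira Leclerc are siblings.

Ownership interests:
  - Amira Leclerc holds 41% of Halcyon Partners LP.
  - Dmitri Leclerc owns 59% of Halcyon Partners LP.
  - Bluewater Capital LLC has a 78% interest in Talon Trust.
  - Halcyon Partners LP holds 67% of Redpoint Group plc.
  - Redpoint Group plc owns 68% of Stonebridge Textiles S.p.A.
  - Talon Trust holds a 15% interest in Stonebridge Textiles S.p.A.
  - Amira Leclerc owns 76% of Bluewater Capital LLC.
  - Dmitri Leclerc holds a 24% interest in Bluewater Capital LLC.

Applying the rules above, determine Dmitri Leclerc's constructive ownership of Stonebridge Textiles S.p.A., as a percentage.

57.26%

By sibling attribution (R3), Dmitri Leclerc is treated as also owning Amira Leclerc's interest in Halcyon Partners LP, giving 59% + 41% = 100%.
By sibling attribution (R3), Dmitri Leclerc is treated as also owning Amira Leclerc's interest in Bluewater Capital LLC, giving 24% + 76% = 100%.
Chain via Halcyon Partners LP → Redpoint Group plc (R1): 100% × 67% × 68% = 45.56% of Stonebridge Textiles S.p.A.
Chain via Bluewater Capital LLC → Talon Trust (R1): 100% × 78% × 15% = 11.7% of Stonebridge Textiles S.p.A.
Aggregating (R2): 45.56% + 11.7% = 57.26%.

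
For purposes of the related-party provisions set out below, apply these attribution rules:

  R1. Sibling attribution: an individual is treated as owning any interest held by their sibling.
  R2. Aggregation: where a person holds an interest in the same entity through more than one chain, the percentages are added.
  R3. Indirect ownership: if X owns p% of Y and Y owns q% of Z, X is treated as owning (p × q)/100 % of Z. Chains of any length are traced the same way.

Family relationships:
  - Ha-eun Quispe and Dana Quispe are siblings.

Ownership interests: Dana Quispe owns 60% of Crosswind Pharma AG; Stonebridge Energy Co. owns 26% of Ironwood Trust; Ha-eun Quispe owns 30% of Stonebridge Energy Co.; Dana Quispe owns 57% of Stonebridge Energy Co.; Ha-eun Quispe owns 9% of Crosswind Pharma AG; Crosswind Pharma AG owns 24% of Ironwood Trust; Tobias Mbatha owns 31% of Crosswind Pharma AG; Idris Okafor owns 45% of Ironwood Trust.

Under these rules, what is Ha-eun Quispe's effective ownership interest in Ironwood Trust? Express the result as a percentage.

By sibling attribution (R1), Ha-eun Quispe is treated as also owning Dana Quispe's interest in Crosswind Pharma AG, giving 9% + 60% = 69%.
By sibling attribution (R1), Ha-eun Quispe is treated as also owning Dana Quispe's interest in Stonebridge Energy Co, giving 30% + 57% = 87%.
Chain via Crosswind Pharma AG (R3): 69% × 24% = 16.56% of Ironwood Trust.
Chain via Stonebridge Energy Co. (R3): 87% × 26% = 22.62% of Ironwood Trust.
Aggregating (R2): 16.56% + 22.62% = 39.18%.

39.18%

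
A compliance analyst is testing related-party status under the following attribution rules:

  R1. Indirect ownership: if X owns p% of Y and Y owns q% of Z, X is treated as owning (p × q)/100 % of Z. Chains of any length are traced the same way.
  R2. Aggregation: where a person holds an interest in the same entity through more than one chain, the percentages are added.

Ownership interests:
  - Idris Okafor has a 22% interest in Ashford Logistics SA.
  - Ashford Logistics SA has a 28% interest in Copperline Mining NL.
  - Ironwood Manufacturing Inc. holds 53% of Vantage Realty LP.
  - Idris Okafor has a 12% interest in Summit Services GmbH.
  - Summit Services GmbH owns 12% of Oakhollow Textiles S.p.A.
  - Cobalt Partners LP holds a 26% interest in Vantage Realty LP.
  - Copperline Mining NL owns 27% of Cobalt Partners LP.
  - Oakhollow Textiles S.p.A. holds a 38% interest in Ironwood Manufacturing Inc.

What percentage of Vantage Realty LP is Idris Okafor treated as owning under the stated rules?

0.722448%

Chain via Summit Services GmbH → Oakhollow Textiles S.p.A. → Ironwood Manufacturing Inc. (R1): 12% × 12% × 38% × 53% = 0.290016% of Vantage Realty LP.
Chain via Ashford Logistics SA → Copperline Mining NL → Cobalt Partners LP (R1): 22% × 28% × 27% × 26% = 0.432432% of Vantage Realty LP.
Aggregating (R2): 0.290016% + 0.432432% = 0.722448%.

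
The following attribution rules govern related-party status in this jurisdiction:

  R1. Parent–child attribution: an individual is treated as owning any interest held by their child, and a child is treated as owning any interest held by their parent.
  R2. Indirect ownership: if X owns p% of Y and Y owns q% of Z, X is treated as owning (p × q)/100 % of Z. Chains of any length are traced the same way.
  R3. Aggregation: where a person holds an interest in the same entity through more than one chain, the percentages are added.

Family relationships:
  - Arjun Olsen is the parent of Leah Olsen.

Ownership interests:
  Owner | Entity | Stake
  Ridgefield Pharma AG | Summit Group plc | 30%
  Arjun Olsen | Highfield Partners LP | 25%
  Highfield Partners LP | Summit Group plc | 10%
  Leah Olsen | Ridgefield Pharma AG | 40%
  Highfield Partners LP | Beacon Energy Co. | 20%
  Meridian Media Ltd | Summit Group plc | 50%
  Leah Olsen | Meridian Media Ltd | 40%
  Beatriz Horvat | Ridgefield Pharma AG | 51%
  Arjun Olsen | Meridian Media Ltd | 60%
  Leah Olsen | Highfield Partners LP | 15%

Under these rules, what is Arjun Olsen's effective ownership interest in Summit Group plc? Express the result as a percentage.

By parent–child attribution (R1), Arjun Olsen is treated as also owning Leah Olsen's interest in Highfield Partners LP, giving 25% + 15% = 40%.
By parent–child attribution (R1), Arjun Olsen is treated as also owning Leah Olsen's interest in Meridian Media Ltd, giving 60% + 40% = 100%.
By parent–child attribution (R1), Arjun Olsen is treated as owning Leah Olsen's 40% interest in Ridgefield Pharma AG.
Chain via Highfield Partners LP (R2): 40% × 10% = 4% of Summit Group plc.
Chain via Meridian Media Ltd (R2): 100% × 50% = 50% of Summit Group plc.
Chain via Ridgefield Pharma AG (R2): 40% × 30% = 12% of Summit Group plc.
Aggregating (R3): 4% + 50% + 12% = 66%.

66%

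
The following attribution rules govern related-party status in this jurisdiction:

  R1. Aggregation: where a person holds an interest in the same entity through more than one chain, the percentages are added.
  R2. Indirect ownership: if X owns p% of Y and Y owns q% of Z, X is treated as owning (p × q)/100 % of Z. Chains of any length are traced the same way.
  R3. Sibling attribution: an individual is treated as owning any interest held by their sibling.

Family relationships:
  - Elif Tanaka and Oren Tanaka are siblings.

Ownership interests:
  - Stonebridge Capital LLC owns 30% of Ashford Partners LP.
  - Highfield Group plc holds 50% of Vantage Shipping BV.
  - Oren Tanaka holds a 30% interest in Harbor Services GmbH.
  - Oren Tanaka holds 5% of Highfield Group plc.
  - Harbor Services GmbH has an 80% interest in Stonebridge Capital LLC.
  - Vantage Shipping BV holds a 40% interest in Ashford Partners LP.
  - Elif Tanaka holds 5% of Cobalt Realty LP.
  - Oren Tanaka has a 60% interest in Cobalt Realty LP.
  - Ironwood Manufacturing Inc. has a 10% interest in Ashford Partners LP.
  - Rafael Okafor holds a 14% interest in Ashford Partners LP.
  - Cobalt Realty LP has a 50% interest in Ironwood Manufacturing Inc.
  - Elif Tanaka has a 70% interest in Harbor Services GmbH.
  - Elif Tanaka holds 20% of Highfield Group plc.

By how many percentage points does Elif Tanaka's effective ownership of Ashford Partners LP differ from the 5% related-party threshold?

27.25

By sibling attribution (R3), Elif Tanaka is treated as also owning Oren Tanaka's interest in Highfield Group plc, giving 20% + 5% = 25%.
By sibling attribution (R3), Elif Tanaka is treated as also owning Oren Tanaka's interest in Harbor Services GmbH, giving 70% + 30% = 100%.
By sibling attribution (R3), Elif Tanaka is treated as also owning Oren Tanaka's interest in Cobalt Realty LP, giving 5% + 60% = 65%.
Chain via Highfield Group plc → Vantage Shipping BV (R2): 25% × 50% × 40% = 5% of Ashford Partners LP.
Chain via Harbor Services GmbH → Stonebridge Capital LLC (R2): 100% × 80% × 30% = 24% of Ashford Partners LP.
Chain via Cobalt Realty LP → Ironwood Manufacturing Inc. (R2): 65% × 50% × 10% = 3.25% of Ashford Partners LP.
Aggregating (R1): 5% + 24% + 3.25% = 32.25%.
32.25% exceeds the 5% threshold by 27.25 percentage points.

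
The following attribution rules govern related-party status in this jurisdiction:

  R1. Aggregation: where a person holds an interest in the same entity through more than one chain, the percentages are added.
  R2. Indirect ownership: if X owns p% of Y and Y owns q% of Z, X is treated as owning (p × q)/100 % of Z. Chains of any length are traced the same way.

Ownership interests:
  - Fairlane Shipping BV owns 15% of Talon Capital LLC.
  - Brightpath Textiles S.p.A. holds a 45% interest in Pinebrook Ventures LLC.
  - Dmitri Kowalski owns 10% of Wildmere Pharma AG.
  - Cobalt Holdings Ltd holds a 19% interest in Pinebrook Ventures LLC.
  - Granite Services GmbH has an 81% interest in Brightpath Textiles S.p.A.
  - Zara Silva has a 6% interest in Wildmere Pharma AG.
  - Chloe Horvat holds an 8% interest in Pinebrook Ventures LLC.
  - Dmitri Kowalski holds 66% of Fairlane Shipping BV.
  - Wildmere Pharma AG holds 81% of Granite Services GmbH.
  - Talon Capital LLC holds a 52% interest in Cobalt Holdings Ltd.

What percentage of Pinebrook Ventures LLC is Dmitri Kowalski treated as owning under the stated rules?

Chain via Fairlane Shipping BV → Talon Capital LLC → Cobalt Holdings Ltd (R2): 66% × 15% × 52% × 19% = 0.97812% of Pinebrook Ventures LLC.
Chain via Wildmere Pharma AG → Granite Services GmbH → Brightpath Textiles S.p.A. (R2): 10% × 81% × 81% × 45% = 2.95245% of Pinebrook Ventures LLC.
Aggregating (R1): 0.97812% + 2.95245% = 3.93057%.

3.93057%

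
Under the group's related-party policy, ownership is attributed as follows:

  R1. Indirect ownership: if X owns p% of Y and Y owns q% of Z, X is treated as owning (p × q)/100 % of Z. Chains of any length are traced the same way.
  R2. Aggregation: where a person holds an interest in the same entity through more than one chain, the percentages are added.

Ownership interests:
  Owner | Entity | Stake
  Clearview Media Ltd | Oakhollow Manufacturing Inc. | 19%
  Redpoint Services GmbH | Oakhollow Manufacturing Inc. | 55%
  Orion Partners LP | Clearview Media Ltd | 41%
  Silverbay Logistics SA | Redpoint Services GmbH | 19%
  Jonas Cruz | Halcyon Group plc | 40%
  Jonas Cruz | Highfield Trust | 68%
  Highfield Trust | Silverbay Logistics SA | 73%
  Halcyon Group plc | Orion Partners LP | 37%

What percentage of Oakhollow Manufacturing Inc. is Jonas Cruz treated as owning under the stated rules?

Chain via Halcyon Group plc → Orion Partners LP → Clearview Media Ltd (R1): 40% × 37% × 41% × 19% = 1.15292% of Oakhollow Manufacturing Inc.
Chain via Highfield Trust → Silverbay Logistics SA → Redpoint Services GmbH (R1): 68% × 73% × 19% × 55% = 5.18738% of Oakhollow Manufacturing Inc.
Aggregating (R2): 1.15292% + 5.18738% = 6.3403%.

6.3403%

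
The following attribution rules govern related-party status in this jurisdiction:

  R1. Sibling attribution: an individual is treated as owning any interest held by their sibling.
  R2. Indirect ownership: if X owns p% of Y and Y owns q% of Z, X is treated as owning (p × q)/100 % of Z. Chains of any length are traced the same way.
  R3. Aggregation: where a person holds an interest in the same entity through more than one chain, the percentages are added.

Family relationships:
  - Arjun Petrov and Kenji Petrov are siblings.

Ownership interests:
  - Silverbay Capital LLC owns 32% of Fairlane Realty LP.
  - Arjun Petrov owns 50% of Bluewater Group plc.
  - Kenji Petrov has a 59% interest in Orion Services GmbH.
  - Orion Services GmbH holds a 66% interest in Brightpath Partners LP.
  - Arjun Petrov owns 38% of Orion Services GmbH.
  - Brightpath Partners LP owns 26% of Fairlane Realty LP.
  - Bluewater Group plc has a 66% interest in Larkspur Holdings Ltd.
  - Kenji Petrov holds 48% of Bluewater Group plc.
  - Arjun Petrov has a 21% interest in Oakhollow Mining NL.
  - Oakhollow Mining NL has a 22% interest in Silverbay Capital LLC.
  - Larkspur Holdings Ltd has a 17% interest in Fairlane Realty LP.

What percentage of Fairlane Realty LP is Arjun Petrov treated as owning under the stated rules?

By sibling attribution (R1), Arjun Petrov is treated as also owning Kenji Petrov's interest in Orion Services GmbH, giving 38% + 59% = 97%.
By sibling attribution (R1), Arjun Petrov is treated as also owning Kenji Petrov's interest in Bluewater Group plc, giving 50% + 48% = 98%.
Chain via Orion Services GmbH → Brightpath Partners LP (R2): 97% × 66% × 26% = 16.6452% of Fairlane Realty LP.
Chain via Bluewater Group plc → Larkspur Holdings Ltd (R2): 98% × 66% × 17% = 10.9956% of Fairlane Realty LP.
Chain via Oakhollow Mining NL → Silverbay Capital LLC (R2): 21% × 22% × 32% = 1.4784% of Fairlane Realty LP.
Aggregating (R3): 16.6452% + 10.9956% + 1.4784% = 29.1192%.

29.1192%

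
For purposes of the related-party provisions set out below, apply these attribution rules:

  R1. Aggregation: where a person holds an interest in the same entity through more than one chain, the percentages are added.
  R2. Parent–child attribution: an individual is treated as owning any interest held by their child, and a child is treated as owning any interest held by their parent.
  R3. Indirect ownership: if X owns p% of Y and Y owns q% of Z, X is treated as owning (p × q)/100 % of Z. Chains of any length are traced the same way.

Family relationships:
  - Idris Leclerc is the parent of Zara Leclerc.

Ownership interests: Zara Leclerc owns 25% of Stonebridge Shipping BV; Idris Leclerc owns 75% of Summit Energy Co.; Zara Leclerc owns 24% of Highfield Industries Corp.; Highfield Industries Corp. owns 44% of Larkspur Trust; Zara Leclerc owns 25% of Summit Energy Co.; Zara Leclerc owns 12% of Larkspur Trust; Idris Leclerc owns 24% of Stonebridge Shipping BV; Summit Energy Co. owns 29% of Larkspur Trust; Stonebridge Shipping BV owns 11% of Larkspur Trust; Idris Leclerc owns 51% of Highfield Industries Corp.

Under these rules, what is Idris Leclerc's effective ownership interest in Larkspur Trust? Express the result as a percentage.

79.39%

By parent–child attribution (R2), Idris Leclerc is treated as also owning Zara Leclerc's interest in Highfield Industries Corp, giving 51% + 24% = 75%.
By parent–child attribution (R2), Idris Leclerc is treated as also owning Zara Leclerc's interest in Summit Energy Co, giving 75% + 25% = 100%.
By parent–child attribution (R2), Idris Leclerc is treated as also owning Zara Leclerc's interest in Stonebridge Shipping BV, giving 24% + 25% = 49%.
By parent–child attribution (R2), Idris Leclerc is treated as owning Zara Leclerc's 12% interest in Larkspur Trust.
Chain via Highfield Industries Corp. (R3): 75% × 44% = 33% of Larkspur Trust.
Chain via Summit Energy Co. (R3): 100% × 29% = 29% of Larkspur Trust.
Chain via Stonebridge Shipping BV (R3): 49% × 11% = 5.39% of Larkspur Trust.
Direct interest in Larkspur Trust: 12%.
Aggregating (R1): 33% + 29% + 5.39% + 12% = 79.39%.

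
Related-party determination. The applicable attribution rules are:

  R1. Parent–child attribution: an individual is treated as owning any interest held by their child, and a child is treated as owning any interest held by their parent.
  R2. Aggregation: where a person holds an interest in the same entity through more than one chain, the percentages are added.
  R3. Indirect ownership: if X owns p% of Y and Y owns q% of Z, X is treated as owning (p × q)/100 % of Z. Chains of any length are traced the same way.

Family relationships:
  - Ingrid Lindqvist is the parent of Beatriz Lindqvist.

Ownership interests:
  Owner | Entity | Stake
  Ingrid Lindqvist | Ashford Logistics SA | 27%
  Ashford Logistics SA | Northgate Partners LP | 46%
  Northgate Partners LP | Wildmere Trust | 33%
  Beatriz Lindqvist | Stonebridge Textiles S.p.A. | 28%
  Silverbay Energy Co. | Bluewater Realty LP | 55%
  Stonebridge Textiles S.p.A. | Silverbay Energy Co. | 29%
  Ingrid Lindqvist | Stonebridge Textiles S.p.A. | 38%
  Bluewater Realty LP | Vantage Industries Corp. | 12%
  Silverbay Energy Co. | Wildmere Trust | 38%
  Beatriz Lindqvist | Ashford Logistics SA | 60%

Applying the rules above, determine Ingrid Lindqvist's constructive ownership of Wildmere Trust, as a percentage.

By parent–child attribution (R1), Ingrid Lindqvist is treated as also owning Beatriz Lindqvist's interest in Stonebridge Textiles S.p.A, giving 38% + 28% = 66%.
By parent–child attribution (R1), Ingrid Lindqvist is treated as also owning Beatriz Lindqvist's interest in Ashford Logistics SA, giving 27% + 60% = 87%.
Chain via Stonebridge Textiles S.p.A. → Silverbay Energy Co. (R3): 66% × 29% × 38% = 7.2732% of Wildmere Trust.
Chain via Ashford Logistics SA → Northgate Partners LP (R3): 87% × 46% × 33% = 13.2066% of Wildmere Trust.
Aggregating (R2): 7.2732% + 13.2066% = 20.4798%.

20.4798%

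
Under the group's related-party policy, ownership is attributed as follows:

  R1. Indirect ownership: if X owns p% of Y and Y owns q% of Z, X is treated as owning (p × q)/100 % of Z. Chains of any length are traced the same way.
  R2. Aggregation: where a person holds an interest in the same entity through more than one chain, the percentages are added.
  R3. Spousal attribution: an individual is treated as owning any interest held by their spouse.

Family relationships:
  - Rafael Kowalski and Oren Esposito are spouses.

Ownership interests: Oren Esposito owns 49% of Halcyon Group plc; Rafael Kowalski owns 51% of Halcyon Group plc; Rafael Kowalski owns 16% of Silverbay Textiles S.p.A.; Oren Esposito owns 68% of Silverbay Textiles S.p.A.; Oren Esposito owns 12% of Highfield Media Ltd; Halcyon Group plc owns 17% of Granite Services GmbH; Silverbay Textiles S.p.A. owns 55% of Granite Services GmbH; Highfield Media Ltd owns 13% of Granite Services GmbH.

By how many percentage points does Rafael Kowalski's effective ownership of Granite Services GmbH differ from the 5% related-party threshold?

By spousal attribution (R3), Rafael Kowalski is treated as also owning Oren Esposito's interest in Halcyon Group plc, giving 51% + 49% = 100%.
By spousal attribution (R3), Rafael Kowalski is treated as also owning Oren Esposito's interest in Silverbay Textiles S.p.A, giving 16% + 68% = 84%.
By spousal attribution (R3), Rafael Kowalski is treated as owning Oren Esposito's 12% interest in Highfield Media Ltd.
Chain via Halcyon Group plc (R1): 100% × 17% = 17% of Granite Services GmbH.
Chain via Silverbay Textiles S.p.A. (R1): 84% × 55% = 46.2% of Granite Services GmbH.
Chain via Highfield Media Ltd (R1): 12% × 13% = 1.56% of Granite Services GmbH.
Aggregating (R2): 17% + 46.2% + 1.56% = 64.76%.
64.76% exceeds the 5% threshold by 59.76 percentage points.

59.76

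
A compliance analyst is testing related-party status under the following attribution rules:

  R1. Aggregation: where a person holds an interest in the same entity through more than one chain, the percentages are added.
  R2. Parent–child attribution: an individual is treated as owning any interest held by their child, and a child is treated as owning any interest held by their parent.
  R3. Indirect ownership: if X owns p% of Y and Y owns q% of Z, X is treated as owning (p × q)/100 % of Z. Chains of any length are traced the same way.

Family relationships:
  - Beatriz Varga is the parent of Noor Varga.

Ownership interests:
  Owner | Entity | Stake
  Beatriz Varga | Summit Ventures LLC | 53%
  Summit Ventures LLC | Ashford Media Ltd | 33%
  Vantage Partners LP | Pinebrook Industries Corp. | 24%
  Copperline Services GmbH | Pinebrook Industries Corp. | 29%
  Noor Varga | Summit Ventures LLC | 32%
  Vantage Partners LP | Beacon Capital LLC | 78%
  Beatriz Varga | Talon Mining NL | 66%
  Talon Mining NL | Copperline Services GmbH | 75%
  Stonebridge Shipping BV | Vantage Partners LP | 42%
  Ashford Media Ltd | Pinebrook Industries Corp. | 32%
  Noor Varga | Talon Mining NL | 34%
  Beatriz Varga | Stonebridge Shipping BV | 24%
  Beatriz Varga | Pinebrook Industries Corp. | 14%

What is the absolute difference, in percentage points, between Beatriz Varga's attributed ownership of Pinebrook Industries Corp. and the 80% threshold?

32.8548

By parent–child attribution (R2), Beatriz Varga is treated as also owning Noor Varga's interest in Talon Mining NL, giving 66% + 34% = 100%.
By parent–child attribution (R2), Beatriz Varga is treated as also owning Noor Varga's interest in Summit Ventures LLC, giving 53% + 32% = 85%.
Chain via Stonebridge Shipping BV → Vantage Partners LP (R3): 24% × 42% × 24% = 2.4192% of Pinebrook Industries Corp.
Chain via Talon Mining NL → Copperline Services GmbH (R3): 100% × 75% × 29% = 21.75% of Pinebrook Industries Corp.
Chain via Summit Ventures LLC → Ashford Media Ltd (R3): 85% × 33% × 32% = 8.976% of Pinebrook Industries Corp.
Direct interest in Pinebrook Industries Corp: 14%.
Aggregating (R1): 2.4192% + 21.75% + 8.976% + 14% = 47.1452%.
47.1452% falls short of the 80% threshold by 32.8548 percentage points.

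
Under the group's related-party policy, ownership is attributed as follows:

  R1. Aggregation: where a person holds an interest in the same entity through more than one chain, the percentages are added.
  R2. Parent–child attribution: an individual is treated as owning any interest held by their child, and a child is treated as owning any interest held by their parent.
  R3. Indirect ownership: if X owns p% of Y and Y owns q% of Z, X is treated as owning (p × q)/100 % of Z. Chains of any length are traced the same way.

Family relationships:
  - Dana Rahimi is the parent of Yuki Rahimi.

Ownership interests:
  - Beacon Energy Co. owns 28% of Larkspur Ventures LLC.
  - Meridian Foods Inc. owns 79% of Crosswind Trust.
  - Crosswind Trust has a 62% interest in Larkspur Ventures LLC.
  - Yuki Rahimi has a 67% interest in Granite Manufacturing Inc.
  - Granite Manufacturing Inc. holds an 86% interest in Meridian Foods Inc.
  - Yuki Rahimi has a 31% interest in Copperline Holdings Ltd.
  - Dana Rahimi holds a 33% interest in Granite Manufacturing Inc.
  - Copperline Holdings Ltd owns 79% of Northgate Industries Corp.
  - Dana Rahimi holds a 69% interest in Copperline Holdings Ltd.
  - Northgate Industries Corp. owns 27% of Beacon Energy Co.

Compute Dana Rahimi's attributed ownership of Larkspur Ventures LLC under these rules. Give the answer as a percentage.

48.0952%

By parent–child attribution (R2), Dana Rahimi is treated as also owning Yuki Rahimi's interest in Granite Manufacturing Inc, giving 33% + 67% = 100%.
By parent–child attribution (R2), Dana Rahimi is treated as also owning Yuki Rahimi's interest in Copperline Holdings Ltd, giving 69% + 31% = 100%.
Chain via Granite Manufacturing Inc. → Meridian Foods Inc. → Crosswind Trust (R3): 100% × 86% × 79% × 62% = 42.1228% of Larkspur Ventures LLC.
Chain via Copperline Holdings Ltd → Northgate Industries Corp. → Beacon Energy Co. (R3): 100% × 79% × 27% × 28% = 5.9724% of Larkspur Ventures LLC.
Aggregating (R1): 42.1228% + 5.9724% = 48.0952%.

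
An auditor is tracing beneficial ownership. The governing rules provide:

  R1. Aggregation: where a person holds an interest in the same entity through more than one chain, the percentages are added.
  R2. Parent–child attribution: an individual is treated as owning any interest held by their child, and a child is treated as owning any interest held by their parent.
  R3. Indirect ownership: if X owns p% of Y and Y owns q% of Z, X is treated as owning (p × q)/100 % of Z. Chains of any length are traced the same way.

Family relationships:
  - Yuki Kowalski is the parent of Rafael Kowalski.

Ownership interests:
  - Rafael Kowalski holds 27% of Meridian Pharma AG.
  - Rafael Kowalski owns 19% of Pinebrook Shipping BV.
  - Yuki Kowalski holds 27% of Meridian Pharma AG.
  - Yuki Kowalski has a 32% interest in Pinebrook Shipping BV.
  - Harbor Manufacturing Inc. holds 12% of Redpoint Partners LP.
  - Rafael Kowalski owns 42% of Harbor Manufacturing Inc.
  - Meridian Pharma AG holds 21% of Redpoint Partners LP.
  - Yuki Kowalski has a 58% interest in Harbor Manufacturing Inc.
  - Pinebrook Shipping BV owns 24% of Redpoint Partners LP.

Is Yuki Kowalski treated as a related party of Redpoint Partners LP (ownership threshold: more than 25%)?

By parent–child attribution (R2), Yuki Kowalski is treated as also owning Rafael Kowalski's interest in Meridian Pharma AG, giving 27% + 27% = 54%.
By parent–child attribution (R2), Yuki Kowalski is treated as also owning Rafael Kowalski's interest in Harbor Manufacturing Inc, giving 58% + 42% = 100%.
By parent–child attribution (R2), Yuki Kowalski is treated as also owning Rafael Kowalski's interest in Pinebrook Shipping BV, giving 32% + 19% = 51%.
Chain via Meridian Pharma AG (R3): 54% × 21% = 11.34% of Redpoint Partners LP.
Chain via Harbor Manufacturing Inc. (R3): 100% × 12% = 12% of Redpoint Partners LP.
Chain via Pinebrook Shipping BV (R3): 51% × 24% = 12.24% of Redpoint Partners LP.
Aggregating (R1): 11.34% + 12% + 12.24% = 35.58%.
35.58% exceeds the 25% threshold, so Yuki is a related party to Redpoint Partners LP.

Yes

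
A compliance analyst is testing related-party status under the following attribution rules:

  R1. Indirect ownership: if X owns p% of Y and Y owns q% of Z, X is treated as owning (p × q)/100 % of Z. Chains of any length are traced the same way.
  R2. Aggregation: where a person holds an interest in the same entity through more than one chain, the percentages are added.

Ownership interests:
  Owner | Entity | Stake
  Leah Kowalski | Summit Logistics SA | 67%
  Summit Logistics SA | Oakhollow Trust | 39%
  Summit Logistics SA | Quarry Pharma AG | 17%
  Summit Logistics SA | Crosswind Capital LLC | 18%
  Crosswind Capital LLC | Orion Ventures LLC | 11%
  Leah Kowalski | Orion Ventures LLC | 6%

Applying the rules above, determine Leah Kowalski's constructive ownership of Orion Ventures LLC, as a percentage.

7.3266%

Chain via Summit Logistics SA → Crosswind Capital LLC (R1): 67% × 18% × 11% = 1.3266% of Orion Ventures LLC.
Direct interest in Orion Ventures LLC: 6%.
Aggregating (R2): 1.3266% + 6% = 7.3266%.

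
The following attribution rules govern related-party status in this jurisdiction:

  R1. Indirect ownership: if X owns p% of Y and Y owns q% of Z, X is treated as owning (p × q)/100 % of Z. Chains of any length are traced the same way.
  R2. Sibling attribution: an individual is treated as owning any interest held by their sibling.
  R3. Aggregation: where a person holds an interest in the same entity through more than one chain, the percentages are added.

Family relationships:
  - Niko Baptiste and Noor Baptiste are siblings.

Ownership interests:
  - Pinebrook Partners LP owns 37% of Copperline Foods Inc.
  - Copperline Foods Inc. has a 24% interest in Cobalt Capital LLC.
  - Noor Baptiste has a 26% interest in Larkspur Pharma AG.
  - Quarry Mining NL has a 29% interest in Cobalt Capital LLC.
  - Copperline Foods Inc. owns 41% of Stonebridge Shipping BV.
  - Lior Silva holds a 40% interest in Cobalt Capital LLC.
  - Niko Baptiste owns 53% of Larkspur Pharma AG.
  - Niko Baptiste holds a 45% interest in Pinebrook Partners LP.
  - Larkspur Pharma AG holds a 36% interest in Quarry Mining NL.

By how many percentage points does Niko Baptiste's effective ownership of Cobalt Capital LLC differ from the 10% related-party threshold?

2.2436

By sibling attribution (R2), Niko Baptiste is treated as also owning Noor Baptiste's interest in Larkspur Pharma AG, giving 53% + 26% = 79%.
Chain via Pinebrook Partners LP → Copperline Foods Inc. (R1): 45% × 37% × 24% = 3.996% of Cobalt Capital LLC.
Chain via Larkspur Pharma AG → Quarry Mining NL (R1): 79% × 36% × 29% = 8.2476% of Cobalt Capital LLC.
Aggregating (R3): 3.996% + 8.2476% = 12.2436%.
12.2436% exceeds the 10% threshold by 2.2436 percentage points.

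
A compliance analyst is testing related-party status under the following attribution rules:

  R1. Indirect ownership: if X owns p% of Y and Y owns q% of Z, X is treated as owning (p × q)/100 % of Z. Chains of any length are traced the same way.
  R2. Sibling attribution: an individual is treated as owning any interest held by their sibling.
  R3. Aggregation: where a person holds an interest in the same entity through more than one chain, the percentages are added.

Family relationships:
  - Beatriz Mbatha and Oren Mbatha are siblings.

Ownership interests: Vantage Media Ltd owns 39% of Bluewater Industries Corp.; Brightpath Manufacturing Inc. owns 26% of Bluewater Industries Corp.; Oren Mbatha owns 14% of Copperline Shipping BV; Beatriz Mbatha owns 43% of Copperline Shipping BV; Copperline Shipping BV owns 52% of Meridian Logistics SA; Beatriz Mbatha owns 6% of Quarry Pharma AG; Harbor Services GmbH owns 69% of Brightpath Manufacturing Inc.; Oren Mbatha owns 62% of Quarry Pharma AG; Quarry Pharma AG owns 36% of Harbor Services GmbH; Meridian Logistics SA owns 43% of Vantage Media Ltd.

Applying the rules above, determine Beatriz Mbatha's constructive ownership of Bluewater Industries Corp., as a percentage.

By sibling attribution (R2), Beatriz Mbatha is treated as also owning Oren Mbatha's interest in Copperline Shipping BV, giving 43% + 14% = 57%.
By sibling attribution (R2), Beatriz Mbatha is treated as also owning Oren Mbatha's interest in Quarry Pharma AG, giving 6% + 62% = 68%.
Chain via Copperline Shipping BV → Meridian Logistics SA → Vantage Media Ltd (R1): 57% × 52% × 43% × 39% = 4.970628% of Bluewater Industries Corp.
Chain via Quarry Pharma AG → Harbor Services GmbH → Brightpath Manufacturing Inc. (R1): 68% × 36% × 69% × 26% = 4.391712% of Bluewater Industries Corp.
Aggregating (R3): 4.970628% + 4.391712% = 9.36234%.

9.36234%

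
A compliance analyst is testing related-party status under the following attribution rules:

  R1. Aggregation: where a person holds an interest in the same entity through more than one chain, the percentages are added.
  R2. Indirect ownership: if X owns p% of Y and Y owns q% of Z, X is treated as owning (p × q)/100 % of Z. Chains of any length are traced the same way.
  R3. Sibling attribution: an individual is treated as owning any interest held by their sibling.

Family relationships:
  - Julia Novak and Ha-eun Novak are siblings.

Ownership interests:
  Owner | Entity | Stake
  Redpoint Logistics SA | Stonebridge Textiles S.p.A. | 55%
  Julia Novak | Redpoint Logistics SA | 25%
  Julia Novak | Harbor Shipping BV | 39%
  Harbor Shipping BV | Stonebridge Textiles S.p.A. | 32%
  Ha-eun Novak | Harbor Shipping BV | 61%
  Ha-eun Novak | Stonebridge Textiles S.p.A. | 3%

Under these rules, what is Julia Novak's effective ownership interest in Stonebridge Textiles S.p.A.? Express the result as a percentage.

By sibling attribution (R3), Julia Novak is treated as also owning Ha-eun Novak's interest in Harbor Shipping BV, giving 39% + 61% = 100%.
By sibling attribution (R3), Julia Novak is treated as owning Ha-eun Novak's 3% interest in Stonebridge Textiles S.p.A.
Chain via Redpoint Logistics SA (R2): 25% × 55% = 13.75% of Stonebridge Textiles S.p.A.
Chain via Harbor Shipping BV (R2): 100% × 32% = 32% of Stonebridge Textiles S.p.A.
Direct interest in Stonebridge Textiles S.p.A: 3%.
Aggregating (R1): 13.75% + 32% + 3% = 48.75%.

48.75%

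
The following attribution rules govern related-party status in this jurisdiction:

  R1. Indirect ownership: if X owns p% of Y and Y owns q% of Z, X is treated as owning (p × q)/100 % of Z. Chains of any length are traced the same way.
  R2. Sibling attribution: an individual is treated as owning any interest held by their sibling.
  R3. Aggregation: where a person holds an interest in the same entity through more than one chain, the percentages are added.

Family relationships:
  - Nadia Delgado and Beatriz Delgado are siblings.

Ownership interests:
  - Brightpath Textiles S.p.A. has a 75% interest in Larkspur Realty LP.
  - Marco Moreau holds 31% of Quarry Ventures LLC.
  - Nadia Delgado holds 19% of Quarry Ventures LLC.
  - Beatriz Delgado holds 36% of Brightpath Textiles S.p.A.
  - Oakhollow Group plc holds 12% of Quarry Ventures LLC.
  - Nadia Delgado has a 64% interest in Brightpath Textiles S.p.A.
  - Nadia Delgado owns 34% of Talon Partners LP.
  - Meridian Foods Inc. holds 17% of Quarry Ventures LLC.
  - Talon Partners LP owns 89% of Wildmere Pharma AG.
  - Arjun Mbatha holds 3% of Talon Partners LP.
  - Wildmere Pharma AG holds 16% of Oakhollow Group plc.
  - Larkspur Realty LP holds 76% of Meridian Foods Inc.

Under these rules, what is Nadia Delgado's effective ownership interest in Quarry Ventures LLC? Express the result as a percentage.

By sibling attribution (R2), Nadia Delgado is treated as also owning Beatriz Delgado's interest in Brightpath Textiles S.p.A, giving 64% + 36% = 100%.
Chain via Brightpath Textiles S.p.A. → Larkspur Realty LP → Meridian Foods Inc. (R1): 100% × 75% × 76% × 17% = 9.69% of Quarry Ventures LLC.
Chain via Talon Partners LP → Wildmere Pharma AG → Oakhollow Group plc (R1): 34% × 89% × 16% × 12% = 0.580992% of Quarry Ventures LLC.
Direct interest in Quarry Ventures LLC: 19%.
Aggregating (R3): 9.69% + 0.580992% + 19% = 29.270992%.

29.270992%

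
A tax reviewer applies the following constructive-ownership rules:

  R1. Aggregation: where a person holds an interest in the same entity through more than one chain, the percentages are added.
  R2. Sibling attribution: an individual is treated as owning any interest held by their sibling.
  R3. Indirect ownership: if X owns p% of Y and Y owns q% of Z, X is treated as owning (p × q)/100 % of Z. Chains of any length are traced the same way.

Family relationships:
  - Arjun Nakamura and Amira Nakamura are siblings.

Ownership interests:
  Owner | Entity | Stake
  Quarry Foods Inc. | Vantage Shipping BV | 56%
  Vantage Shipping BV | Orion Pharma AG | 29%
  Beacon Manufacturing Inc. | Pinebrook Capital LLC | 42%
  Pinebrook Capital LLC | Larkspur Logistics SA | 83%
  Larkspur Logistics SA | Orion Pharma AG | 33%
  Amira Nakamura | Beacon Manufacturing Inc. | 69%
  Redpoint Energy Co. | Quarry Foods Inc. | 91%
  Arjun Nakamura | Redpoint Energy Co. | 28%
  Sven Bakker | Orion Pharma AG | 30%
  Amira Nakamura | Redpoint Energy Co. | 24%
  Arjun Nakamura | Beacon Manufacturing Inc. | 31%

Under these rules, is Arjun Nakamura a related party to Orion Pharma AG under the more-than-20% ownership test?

No

By sibling attribution (R2), Arjun Nakamura is treated as also owning Amira Nakamura's interest in Beacon Manufacturing Inc, giving 31% + 69% = 100%.
By sibling attribution (R2), Arjun Nakamura is treated as also owning Amira Nakamura's interest in Redpoint Energy Co, giving 28% + 24% = 52%.
Chain via Beacon Manufacturing Inc. → Pinebrook Capital LLC → Larkspur Logistics SA (R3): 100% × 42% × 83% × 33% = 11.5038% of Orion Pharma AG.
Chain via Redpoint Energy Co. → Quarry Foods Inc. → Vantage Shipping BV (R3): 52% × 91% × 56% × 29% = 7.684768% of Orion Pharma AG.
Aggregating (R1): 11.5038% + 7.684768% = 19.188568%.
19.188568% does not exceed the 20% threshold, so Arjun is not a related party to Orion Pharma AG.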